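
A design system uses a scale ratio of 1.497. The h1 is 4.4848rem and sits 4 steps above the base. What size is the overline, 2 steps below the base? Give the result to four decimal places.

0.3985rem

The gap is -2 − (4) = -6 steps, so the factor is 1.497^-6.
4.4848 ÷ 1.497⁶ = 4.4848 ÷ 11.25462 ≈ 0.3985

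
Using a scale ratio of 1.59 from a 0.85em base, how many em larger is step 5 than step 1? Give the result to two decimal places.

7.29em

Step 1: 0.85 × 1.59 = 1.3515em
Step 5: 0.85 × 1.59⁵ = 8.6378em
Difference: 8.6378 − 1.3515 = 7.2863em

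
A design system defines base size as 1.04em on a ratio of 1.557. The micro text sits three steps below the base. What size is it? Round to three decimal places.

0.276em

1.04 ÷ 1.557³ = 1.04 ÷ 3.77456 ≈ 0.276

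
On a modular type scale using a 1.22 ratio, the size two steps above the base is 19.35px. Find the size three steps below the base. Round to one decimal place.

19.35 ÷ 1.22⁵ = 19.35 ÷ 2.70271 ≈ 7.159

7.2px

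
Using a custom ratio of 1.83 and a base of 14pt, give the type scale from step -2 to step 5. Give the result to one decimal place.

4.2pt, 7.7pt, 14.0pt, 25.6pt, 46.9pt, 85.8pt, 157.0pt, 287.3pt

Step -2: 14.0 ÷ 1.83² = 4.2
Step -1: 14.0 ÷ 1.83 = 7.7
Step 0: 14pt
Step 1: 14.0 × 1.83 = 25.6
Step 2: 14.0 × 1.83² = 46.9
Step 3: 14.0 × 1.83³ = 85.8
Step 4: 14.0 × 1.83⁴ = 157.0
Step 5: 14.0 × 1.83⁵ = 287.3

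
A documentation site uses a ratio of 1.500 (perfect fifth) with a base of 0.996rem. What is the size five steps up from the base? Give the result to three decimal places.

7.563rem

0.996 × 1.500⁵ = 0.996 × 7.59375 ≈ 7.563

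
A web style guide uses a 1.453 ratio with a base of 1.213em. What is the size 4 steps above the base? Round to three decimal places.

1.213 × 1.453⁴ = 1.213 × 4.45720 ≈ 5.407

5.407em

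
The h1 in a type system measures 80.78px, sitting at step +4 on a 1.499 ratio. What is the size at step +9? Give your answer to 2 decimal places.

611.38px

80.78 × 1.499⁵ = 80.78 × 7.56847 ≈ 611.381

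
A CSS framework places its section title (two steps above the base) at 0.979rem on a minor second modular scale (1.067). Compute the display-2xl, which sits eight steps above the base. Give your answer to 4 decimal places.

The gap is 8 − (2) = 6 steps, so the factor is 1.067^6.
0.979 × 1.067⁶ = 0.979 × 1.47566 ≈ 1.4447

1.4447rem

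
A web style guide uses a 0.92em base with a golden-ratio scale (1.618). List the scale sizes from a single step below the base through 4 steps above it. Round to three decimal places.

0.569em, 0.920em, 1.489em, 2.408em, 3.897em, 6.305em

Step -1: 0.92 ÷ 1.618 = 0.569
Step 0: 0.92em
Step 1: 0.92 × 1.618 = 1.489
Step 2: 0.92 × 1.618² = 2.408
Step 3: 0.92 × 1.618³ = 3.897
Step 4: 0.92 × 1.618⁴ = 6.305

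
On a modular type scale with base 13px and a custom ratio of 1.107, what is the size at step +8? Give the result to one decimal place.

13.0 × 1.107⁸ = 13.0 × 2.25518 ≈ 29.32

29.3px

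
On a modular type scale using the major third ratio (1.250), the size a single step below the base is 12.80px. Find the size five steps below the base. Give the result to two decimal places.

5.24px

12.80 ÷ 1.250⁴ = 12.80 ÷ 2.44141 ≈ 5.243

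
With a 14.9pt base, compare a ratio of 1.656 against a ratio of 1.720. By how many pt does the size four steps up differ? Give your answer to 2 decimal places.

18.35pt

At 1.656: 14.9 × 1.656⁴ = 112.0541pt
At 1.720: 14.9 × 1.720⁴ = 130.4067pt
Difference: 130.4067 − 112.0541 = 18.3526pt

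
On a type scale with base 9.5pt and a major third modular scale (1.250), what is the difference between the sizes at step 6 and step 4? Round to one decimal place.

13.0pt

Step 4: 9.5 × 1.250⁴ = 23.193pt
Step 6: 9.5 × 1.250⁶ = 36.240pt
Difference: 36.240 − 23.193 = 13.047pt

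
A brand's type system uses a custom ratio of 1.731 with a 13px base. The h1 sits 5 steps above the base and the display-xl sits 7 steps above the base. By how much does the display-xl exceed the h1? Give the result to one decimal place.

403.3px

Step 5: 13.0 × 1.731⁵ = 202.036px
Step 7: 13.0 × 1.731⁷ = 605.373px
Difference: 605.373 − 202.036 = 403.337px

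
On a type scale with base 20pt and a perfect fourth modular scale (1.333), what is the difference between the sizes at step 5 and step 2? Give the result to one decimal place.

48.6pt

Step 2: 20.0 × 1.333² = 35.538pt
Step 5: 20.0 × 1.333⁵ = 84.175pt
Difference: 84.175 − 35.538 = 48.637pt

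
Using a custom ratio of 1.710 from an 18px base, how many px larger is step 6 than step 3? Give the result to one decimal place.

Step 3: 18.0 × 1.710³ = 90.004px
Step 6: 18.0 × 1.710⁶ = 450.038px
Difference: 450.038 − 90.004 = 360.034px

360.0px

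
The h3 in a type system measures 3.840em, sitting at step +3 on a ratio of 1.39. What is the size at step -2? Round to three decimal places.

The gap is -2 − (3) = -5 steps, so the factor is 1.39^-5.
3.840 ÷ 1.39⁵ = 3.840 ÷ 5.18888 ≈ 0.740

0.740em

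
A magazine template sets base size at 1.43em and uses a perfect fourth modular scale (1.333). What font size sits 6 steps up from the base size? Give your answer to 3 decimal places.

8.023em

1.43 × 1.333⁶ = 1.43 × 5.61023 ≈ 8.023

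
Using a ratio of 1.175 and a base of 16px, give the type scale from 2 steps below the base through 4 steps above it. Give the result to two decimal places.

11.59px, 13.62px, 16.00px, 18.80px, 22.09px, 25.96px, 30.50px

Step -2: 16.0 ÷ 1.175² = 11.59
Step -1: 16.0 ÷ 1.175 = 13.62
Step 0: 16px
Step 1: 16.0 × 1.175 = 18.80
Step 2: 16.0 × 1.175² = 22.09
Step 3: 16.0 × 1.175³ = 25.96
Step 4: 16.0 × 1.175⁴ = 30.50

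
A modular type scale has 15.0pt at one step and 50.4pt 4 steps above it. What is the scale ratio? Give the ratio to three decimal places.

r⁴ = 50.4 / 15.0, so r = (50.4/15.0)^(1/4).
r = 3.3600^(1/4) ≈ 1.3539

1.354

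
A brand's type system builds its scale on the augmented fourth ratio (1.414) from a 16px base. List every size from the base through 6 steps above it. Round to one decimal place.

Step 0: 16px
Step 1: 16.0 × 1.414 = 22.6
Step 2: 16.0 × 1.414² = 32.0
Step 3: 16.0 × 1.414³ = 45.2
Step 4: 16.0 × 1.414⁴ = 64.0
Step 5: 16.0 × 1.414⁵ = 90.4
Step 6: 16.0 × 1.414⁶ = 127.9

16.0px, 22.6px, 32.0px, 45.2px, 64.0px, 90.4px, 127.9px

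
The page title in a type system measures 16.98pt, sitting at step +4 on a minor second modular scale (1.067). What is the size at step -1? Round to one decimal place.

12.3pt

16.98 ÷ 1.067⁵ = 16.98 ÷ 1.38300 ≈ 12.278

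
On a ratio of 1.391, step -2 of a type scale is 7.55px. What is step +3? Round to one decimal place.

7.55 × 1.391⁵ = 7.55 × 5.20758 ≈ 39.317

39.3px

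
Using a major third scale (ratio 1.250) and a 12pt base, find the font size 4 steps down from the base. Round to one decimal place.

12.0 ÷ 1.250⁴ = 12.0 ÷ 2.44141 ≈ 4.92

4.9pt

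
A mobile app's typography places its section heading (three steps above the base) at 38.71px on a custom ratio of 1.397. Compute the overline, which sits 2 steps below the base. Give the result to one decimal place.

7.3px

38.71 ÷ 1.397⁵ = 38.71 ÷ 5.32086 ≈ 7.275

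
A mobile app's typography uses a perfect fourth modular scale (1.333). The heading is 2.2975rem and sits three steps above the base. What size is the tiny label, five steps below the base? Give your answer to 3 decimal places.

0.230rem

2.2975 ÷ 1.333⁸ = 2.2975 ÷ 9.96876 ≈ 0.230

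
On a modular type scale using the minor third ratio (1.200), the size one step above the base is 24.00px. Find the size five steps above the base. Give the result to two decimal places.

24.00 × 1.200⁴ = 24.00 × 2.07360 ≈ 49.766

49.77px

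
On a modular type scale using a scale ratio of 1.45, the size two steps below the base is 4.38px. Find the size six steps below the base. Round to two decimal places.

0.99px

4.38 ÷ 1.45⁴ = 4.38 ÷ 4.42051 ≈ 0.991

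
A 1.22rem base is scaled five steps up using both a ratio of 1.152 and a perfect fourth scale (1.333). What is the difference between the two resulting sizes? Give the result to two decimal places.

2.66rem

At 1.152: 1.22 × 1.152⁵ = 2.4753rem
Perfect fourth: 1.22 × 1.333⁵ = 5.1346rem
Difference: 5.1346 − 2.4753 = 2.6593rem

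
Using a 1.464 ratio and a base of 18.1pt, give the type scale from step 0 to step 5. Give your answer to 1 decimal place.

18.1pt, 26.5pt, 38.8pt, 56.8pt, 83.1pt, 121.7pt

Step 0: 18.1pt
Step 1: 18.1 × 1.464 = 26.5
Step 2: 18.1 × 1.464² = 38.8
Step 3: 18.1 × 1.464³ = 56.8
Step 4: 18.1 × 1.464⁴ = 83.1
Step 5: 18.1 × 1.464⁵ = 121.7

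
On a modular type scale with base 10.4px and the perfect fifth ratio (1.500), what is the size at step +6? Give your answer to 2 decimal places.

10.4 × 1.500⁶ = 10.4 × 11.39062 ≈ 118.46

118.46px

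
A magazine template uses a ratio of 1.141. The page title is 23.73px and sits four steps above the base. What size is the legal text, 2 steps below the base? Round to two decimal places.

Moving from step +4 to step -2 is 6 steps down, so divide by r⁶.
23.73 ÷ 1.141⁶ = 23.73 ÷ 2.20655 ≈ 10.754

10.75px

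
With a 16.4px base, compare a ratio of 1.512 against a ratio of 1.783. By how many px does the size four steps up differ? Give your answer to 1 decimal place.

80.0px

At 1.512: 16.4 × 1.512⁴ = 85.714px
At 1.783: 16.4 × 1.783⁴ = 165.748px
Difference: 165.748 − 85.714 = 80.034px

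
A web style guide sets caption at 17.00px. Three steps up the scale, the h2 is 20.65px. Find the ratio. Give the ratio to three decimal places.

1.067

r³ = 20.65 / 17.00, so r = (20.65/17.00)^(1/3).
r = 1.2147^(1/3) ≈ 1.0670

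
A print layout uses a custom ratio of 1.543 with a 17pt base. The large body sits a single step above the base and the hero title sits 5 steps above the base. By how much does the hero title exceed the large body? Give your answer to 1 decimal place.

122.5pt

Step 1: 17.0 × 1.543 = 26.231pt
Step 5: 17.0 × 1.543⁵ = 148.689pt
Difference: 148.689 − 26.231 = 122.458pt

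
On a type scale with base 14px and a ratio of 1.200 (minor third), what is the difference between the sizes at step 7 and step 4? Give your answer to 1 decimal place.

Step 4: 14.0 × 1.200⁴ = 29.030px
Step 7: 14.0 × 1.200⁷ = 50.165px
Difference: 50.165 − 29.030 = 21.135px

21.1px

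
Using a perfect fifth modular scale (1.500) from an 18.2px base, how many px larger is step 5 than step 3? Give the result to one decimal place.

76.8px

Step 3: 18.2 × 1.500³ = 61.425px
Step 5: 18.2 × 1.500⁵ = 138.206px
Difference: 138.206 − 61.425 = 76.781px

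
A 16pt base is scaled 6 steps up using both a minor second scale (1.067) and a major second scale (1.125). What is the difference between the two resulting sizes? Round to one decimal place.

8.8pt

Minor second: 16.0 × 1.067⁶ = 23.611pt
Major second: 16.0 × 1.125⁶ = 32.437pt
Difference: 32.437 − 23.611 = 8.826pt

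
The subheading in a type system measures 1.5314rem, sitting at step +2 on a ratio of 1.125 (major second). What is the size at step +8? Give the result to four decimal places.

1.5314 × 1.125⁶ = 1.5314 × 2.02729 ≈ 3.1046

3.1046rem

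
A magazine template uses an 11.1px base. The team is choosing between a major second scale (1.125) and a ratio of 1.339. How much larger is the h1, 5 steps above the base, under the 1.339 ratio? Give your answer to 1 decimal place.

27.8px

Major second: 11.1 × 1.125⁵ = 20.003px
At 1.339: 11.1 × 1.339⁵ = 47.778px
Difference: 47.778 − 20.003 = 27.775px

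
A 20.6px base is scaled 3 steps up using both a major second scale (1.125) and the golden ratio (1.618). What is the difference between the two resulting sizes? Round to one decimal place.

57.9px

Major second: 20.6 × 1.125³ = 29.331px
Golden ratio: 20.6 × 1.618³ = 87.258px
Difference: 87.258 − 29.331 = 57.927px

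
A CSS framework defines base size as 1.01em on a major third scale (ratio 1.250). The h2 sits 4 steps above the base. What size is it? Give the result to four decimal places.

2.4658em

1.01 × 1.250⁴ = 1.01 × 2.44141 ≈ 2.4658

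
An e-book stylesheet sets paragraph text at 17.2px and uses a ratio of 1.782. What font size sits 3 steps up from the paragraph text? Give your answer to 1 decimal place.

97.3px

A modular type scale is a geometric sequence: sizeₙ = base × rⁿ.
17.2 × 1.782³ = 17.2 × 5.65878 ≈ 97.33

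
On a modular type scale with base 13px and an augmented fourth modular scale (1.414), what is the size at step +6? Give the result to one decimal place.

13.0 × 1.414⁶ = 13.0 × 7.99275 ≈ 103.91

103.9px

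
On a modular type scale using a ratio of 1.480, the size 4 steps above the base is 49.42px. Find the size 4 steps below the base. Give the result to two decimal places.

2.15px

49.42 ÷ 1.480⁸ = 49.42 ÷ 23.01939 ≈ 2.147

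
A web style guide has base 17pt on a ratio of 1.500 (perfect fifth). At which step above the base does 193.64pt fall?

1.500ⁿ = 193.64 / 17 = 11.3906
n = ln(11.3906) / ln(1.500) = 2.4328 / 0.4055 ≈ 6.00

6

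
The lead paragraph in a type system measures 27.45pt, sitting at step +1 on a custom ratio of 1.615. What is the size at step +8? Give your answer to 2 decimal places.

786.59pt

Moving from step +1 to step +8 is 7 steps up, so multiply by r⁷.
27.45 × 1.615⁷ = 27.45 × 28.65548 ≈ 786.593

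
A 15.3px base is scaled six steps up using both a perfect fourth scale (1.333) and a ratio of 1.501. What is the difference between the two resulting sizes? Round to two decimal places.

Perfect fourth: 15.3 × 1.333⁶ = 85.8366px
At 1.501: 15.3 × 1.501⁶ = 174.9748px
Difference: 174.9748 − 85.8366 = 89.1382px

89.14px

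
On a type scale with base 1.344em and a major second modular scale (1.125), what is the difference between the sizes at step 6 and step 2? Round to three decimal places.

1.024em

Step 2: 1.344 × 1.125² = 1.70100em
Step 6: 1.344 × 1.125⁶ = 2.72467em
Difference: 2.72467 − 1.70100 = 1.02367em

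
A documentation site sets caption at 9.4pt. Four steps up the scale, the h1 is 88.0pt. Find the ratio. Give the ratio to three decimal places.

r⁴ = 88.0 / 9.4, so r = (88.0/9.4)^(1/4).
r = 9.3617^(1/4) ≈ 1.7492

1.749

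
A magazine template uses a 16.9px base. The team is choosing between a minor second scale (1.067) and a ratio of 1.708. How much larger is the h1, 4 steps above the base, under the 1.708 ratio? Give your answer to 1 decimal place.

121.9px

Minor second: 16.9 × 1.067⁴ = 21.905px
At 1.708: 16.9 × 1.708⁴ = 143.826px
Difference: 143.826 − 21.905 = 121.921px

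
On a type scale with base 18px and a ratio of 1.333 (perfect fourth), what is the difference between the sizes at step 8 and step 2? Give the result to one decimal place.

Step 2: 18.0 × 1.333² = 31.984px
Step 8: 18.0 × 1.333⁸ = 179.438px
Difference: 179.438 − 31.984 = 147.454px

147.5px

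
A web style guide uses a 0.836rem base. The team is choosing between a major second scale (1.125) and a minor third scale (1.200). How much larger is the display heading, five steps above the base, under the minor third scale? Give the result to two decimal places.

0.57rem

Major second: 0.836 × 1.125⁵ = 1.5065rem
Minor third: 0.836 × 1.200⁵ = 2.0802rem
Difference: 2.0802 − 1.5065 = 0.5737rem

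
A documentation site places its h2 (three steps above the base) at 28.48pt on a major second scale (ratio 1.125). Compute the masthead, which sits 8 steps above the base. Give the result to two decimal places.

51.32pt

The gap is 8 − (3) = 5 steps, so the factor is 1.125^5.
28.48 × 1.125⁵ = 28.48 × 1.80203 ≈ 51.322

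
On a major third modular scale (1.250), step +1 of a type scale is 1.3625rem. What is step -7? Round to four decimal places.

Moving from step +1 to step -7 is 8 steps down, so divide by r⁸.
1.3625 ÷ 1.250⁸ = 1.3625 ÷ 5.96046 ≈ 0.2286

0.2286rem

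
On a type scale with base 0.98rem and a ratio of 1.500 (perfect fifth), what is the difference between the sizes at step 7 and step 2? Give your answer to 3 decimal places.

Step 2: 0.98 × 1.500² = 2.20500rem
Step 7: 0.98 × 1.500⁷ = 16.74422rem
Difference: 16.74422 − 2.20500 = 14.53922rem

14.539rem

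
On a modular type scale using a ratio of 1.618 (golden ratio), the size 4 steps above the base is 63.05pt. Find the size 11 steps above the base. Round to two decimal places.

Moving from step +4 to step +11 is 7 steps up, so multiply by r⁷.
63.05 × 1.618⁷ = 63.05 × 29.03017 ≈ 1830.352

1830.35pt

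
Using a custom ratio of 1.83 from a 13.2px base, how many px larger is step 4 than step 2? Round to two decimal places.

Step 2: 13.2 × 1.83² = 44.2055px
Step 4: 13.2 × 1.83⁴ = 148.0397px
Difference: 148.0397 − 44.2055 = 103.8342px

103.83px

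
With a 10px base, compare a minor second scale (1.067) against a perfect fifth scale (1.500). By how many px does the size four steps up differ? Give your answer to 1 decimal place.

Minor second: 10.0 × 1.067⁴ = 12.962px
Perfect fifth: 10.0 × 1.500⁴ = 50.625px
Difference: 50.625 − 12.962 = 37.663px

37.7px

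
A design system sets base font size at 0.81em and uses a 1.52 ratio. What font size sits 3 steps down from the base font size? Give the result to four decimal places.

0.81 ÷ 1.52³ = 0.81 ÷ 3.51181 ≈ 0.2307

0.2307em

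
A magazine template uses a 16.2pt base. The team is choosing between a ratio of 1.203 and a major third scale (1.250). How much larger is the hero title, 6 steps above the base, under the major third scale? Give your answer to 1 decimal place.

At 1.203: 16.2 × 1.203⁶ = 49.103pt
Major third: 16.2 × 1.250⁶ = 61.798pt
Difference: 61.798 − 49.103 = 12.695pt

12.7pt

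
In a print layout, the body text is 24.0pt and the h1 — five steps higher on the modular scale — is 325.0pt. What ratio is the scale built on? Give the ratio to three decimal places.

r⁵ = 325.0 / 24.0, so r = (325.0/24.0)^(1/5).
r = 13.5417^(1/5) ≈ 1.6840

1.684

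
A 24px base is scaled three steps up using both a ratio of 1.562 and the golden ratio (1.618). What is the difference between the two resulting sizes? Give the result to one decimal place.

At 1.562: 24.0 × 1.562³ = 91.465px
Golden ratio: 24.0 × 1.618³ = 101.659px
Difference: 101.659 − 91.465 = 10.194px

10.2px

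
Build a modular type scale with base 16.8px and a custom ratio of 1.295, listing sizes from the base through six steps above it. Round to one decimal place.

16.8px, 21.8px, 28.2px, 36.5px, 47.2px, 61.2px, 79.2px

Step 0: 16.8px
Step 1: 16.8 × 1.295 = 21.8
Step 2: 16.8 × 1.295² = 28.2
Step 3: 16.8 × 1.295³ = 36.5
Step 4: 16.8 × 1.295⁴ = 47.2
Step 5: 16.8 × 1.295⁵ = 61.2
Step 6: 16.8 × 1.295⁶ = 79.2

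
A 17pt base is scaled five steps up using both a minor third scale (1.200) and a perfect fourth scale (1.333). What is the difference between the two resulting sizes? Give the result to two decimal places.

Minor third: 17.0 × 1.200⁵ = 42.3014pt
Perfect fourth: 17.0 × 1.333⁵ = 71.5484pt
Difference: 71.5484 − 42.3014 = 29.2470pt

29.25pt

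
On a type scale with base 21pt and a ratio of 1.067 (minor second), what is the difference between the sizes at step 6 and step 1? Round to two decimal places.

Step 1: 21.0 × 1.067 = 22.4070pt
Step 6: 21.0 × 1.067⁶ = 30.9889pt
Difference: 30.9889 − 22.4070 = 8.5819pt

8.58pt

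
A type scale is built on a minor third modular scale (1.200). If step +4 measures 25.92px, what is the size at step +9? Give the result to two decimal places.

64.50px

The gap is 9 − (4) = 5 steps, so the factor is 1.200^5.
25.92 × 1.200⁵ = 25.92 × 2.48832 ≈ 64.497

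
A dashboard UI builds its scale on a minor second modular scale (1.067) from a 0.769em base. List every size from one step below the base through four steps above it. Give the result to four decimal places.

0.7207em, 0.7690em, 0.8205em, 0.8755em, 0.9342em, 0.9967em

Step -1: 0.769 ÷ 1.067 = 0.7207
Step 0: 0.769em
Step 1: 0.769 × 1.067 = 0.8205
Step 2: 0.769 × 1.067² = 0.8755
Step 3: 0.769 × 1.067³ = 0.9342
Step 4: 0.769 × 1.067⁴ = 0.9967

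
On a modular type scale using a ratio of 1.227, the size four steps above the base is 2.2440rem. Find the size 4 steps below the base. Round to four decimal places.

2.2440 ÷ 1.227⁸ = 2.2440 ÷ 5.13756 ≈ 0.4368

0.4368rem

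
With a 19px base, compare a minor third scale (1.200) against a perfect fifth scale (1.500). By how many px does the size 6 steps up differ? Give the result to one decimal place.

159.7px

Minor third: 19.0 × 1.200⁶ = 56.734px
Perfect fifth: 19.0 × 1.500⁶ = 216.422px
Difference: 216.422 − 56.734 = 159.688px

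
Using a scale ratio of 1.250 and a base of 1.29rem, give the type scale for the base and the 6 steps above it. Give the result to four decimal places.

Step 0: 1.29rem
Step 1: 1.29 × 1.250 = 1.6125
Step 2: 1.29 × 1.250² = 2.0156
Step 3: 1.29 × 1.250³ = 2.5195
Step 4: 1.29 × 1.250⁴ = 3.1494
Step 5: 1.29 × 1.250⁵ = 3.9368
Step 6: 1.29 × 1.250⁶ = 4.9210

1.2900rem, 1.6125rem, 2.0156rem, 2.5195rem, 3.1494rem, 3.9368rem, 4.9210rem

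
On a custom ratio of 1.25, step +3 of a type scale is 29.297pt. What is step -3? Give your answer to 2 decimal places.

7.68pt

29.297 ÷ 1.25⁶ = 29.297 ÷ 3.81470 ≈ 7.680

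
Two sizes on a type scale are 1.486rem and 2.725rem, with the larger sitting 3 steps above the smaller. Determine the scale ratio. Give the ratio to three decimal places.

1.224

The ratio satisfies 1.486 × r³ = 2.725, so r = (2.725 / 1.486)^(1/3).
r = 1.8338^(1/3) ≈ 1.2240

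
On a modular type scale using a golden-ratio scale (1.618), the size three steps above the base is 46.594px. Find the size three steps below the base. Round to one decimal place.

2.6px

The gap is -3 − (3) = -6 steps, so the factor is 1.618^-6.
46.594 ÷ 1.618⁶ = 46.594 ÷ 17.94201 ≈ 2.597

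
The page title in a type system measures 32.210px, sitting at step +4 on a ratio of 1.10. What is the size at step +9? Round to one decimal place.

Moving from step +4 to step +9 is 5 steps up, so multiply by r⁵.
32.210 × 1.10⁵ = 32.210 × 1.61051 ≈ 51.875

51.9px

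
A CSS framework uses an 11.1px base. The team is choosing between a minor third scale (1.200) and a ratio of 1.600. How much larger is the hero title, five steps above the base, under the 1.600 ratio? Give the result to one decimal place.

Minor third: 11.1 × 1.200⁵ = 27.620px
At 1.600: 11.1 × 1.600⁵ = 116.392px
Difference: 116.392 − 27.620 = 88.772px

88.8px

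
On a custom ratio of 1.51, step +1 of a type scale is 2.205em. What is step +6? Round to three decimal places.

Moving from step +1 to step +6 is 5 steps up, so multiply by r⁵.
2.205 × 1.51⁵ = 2.205 × 7.85027 ≈ 17.310

17.310em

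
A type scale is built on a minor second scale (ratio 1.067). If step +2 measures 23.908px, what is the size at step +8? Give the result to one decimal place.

35.3px

23.908 × 1.067⁶ = 23.908 × 1.47566 ≈ 35.280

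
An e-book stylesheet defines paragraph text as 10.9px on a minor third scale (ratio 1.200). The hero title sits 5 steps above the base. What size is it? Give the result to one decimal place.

Every step multiplies by the scale ratio.
10.9 × 1.200⁵ = 10.9 × 2.48832 ≈ 27.12

27.1px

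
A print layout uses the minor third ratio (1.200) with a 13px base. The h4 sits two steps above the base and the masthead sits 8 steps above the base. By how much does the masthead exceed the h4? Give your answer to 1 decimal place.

37.2px

Step 2: 13.0 × 1.200² = 18.720px
Step 8: 13.0 × 1.200⁸ = 55.898px
Difference: 55.898 − 18.720 = 37.178px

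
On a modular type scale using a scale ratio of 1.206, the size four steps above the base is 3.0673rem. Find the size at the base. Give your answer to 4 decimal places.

1.4500rem

The gap is 0 − (4) = -4 steps, so the factor is 1.206^-4.
3.0673 ÷ 1.206⁴ = 3.0673 ÷ 2.11538 ≈ 1.4500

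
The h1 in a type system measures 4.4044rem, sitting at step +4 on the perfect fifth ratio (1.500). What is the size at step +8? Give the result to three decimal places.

Moving from step +4 to step +8 is 4 steps up, so multiply by r⁴.
4.4044 × 1.500⁴ = 4.4044 × 5.06250 ≈ 22.297

22.297rem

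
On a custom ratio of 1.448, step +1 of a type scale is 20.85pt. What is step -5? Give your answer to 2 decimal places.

The gap is -5 − (1) = -6 steps, so the factor is 1.448^-6.
20.85 ÷ 1.448⁶ = 20.85 ÷ 9.21746 ≈ 2.262

2.26pt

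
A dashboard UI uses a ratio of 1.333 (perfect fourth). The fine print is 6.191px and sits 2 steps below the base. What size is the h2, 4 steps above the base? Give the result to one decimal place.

6.191 × 1.333⁶ = 6.191 × 5.61023 ≈ 34.733

34.7px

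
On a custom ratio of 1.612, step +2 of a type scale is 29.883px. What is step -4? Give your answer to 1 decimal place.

29.883 ÷ 1.612⁶ = 29.883 ÷ 17.54649 ≈ 1.703

1.7px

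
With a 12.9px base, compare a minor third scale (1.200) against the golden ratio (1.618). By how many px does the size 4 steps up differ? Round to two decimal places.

61.66px

Minor third: 12.9 × 1.200⁴ = 26.7494px
Golden ratio: 12.9 × 1.618⁴ = 88.4105px
Difference: 88.4105 − 26.7494 = 61.6611px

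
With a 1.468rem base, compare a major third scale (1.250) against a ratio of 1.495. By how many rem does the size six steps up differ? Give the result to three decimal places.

10.790rem

Major third: 1.468 × 1.250⁶ = 5.59998rem
At 1.495: 1.468 × 1.495⁶ = 16.38978rem
Difference: 16.38978 − 5.59998 = 10.78980rem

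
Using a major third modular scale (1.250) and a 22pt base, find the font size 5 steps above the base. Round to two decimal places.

A modular type scale is a geometric sequence: sizeₙ = base × rⁿ.
22.0 × 1.250⁵ = 22.0 × 3.05176 ≈ 67.14

67.14pt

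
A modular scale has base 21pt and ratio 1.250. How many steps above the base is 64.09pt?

5

1.250ⁿ = 64.09 / 21 = 3.0519
n = ln(3.0519) / ln(1.250) = 1.1158 / 0.2231 ≈ 5.00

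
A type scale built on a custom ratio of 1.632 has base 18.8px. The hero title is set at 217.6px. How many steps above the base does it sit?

5

1.632ⁿ = 217.6 / 18.8 = 11.5745
n = ln(11.5745) / ln(1.632) = 2.4488 / 0.4898 ≈ 5.00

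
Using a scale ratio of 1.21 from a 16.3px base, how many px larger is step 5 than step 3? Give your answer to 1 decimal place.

13.4px

Step 3: 16.3 × 1.21³ = 28.876px
Step 5: 16.3 × 1.21⁵ = 42.278px
Difference: 42.278 − 28.876 = 13.402px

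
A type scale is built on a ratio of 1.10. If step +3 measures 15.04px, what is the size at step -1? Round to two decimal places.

15.04 ÷ 1.10⁴ = 15.04 ÷ 1.46410 ≈ 10.273

10.27px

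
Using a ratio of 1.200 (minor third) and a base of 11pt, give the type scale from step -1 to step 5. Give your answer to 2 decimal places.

Step -1: 11.0 ÷ 1.200 = 9.17
Step 0: 11pt
Step 1: 11.0 × 1.200 = 13.20
Step 2: 11.0 × 1.200² = 15.84
Step 3: 11.0 × 1.200³ = 19.01
Step 4: 11.0 × 1.200⁴ = 22.81
Step 5: 11.0 × 1.200⁵ = 27.37

9.17pt, 11.00pt, 13.20pt, 15.84pt, 19.01pt, 22.81pt, 27.37pt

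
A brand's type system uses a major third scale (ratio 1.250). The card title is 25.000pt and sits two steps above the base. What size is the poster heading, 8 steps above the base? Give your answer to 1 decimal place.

95.4pt

Moving from step +2 to step +8 is 6 steps up, so multiply by r⁶.
25.000 × 1.250⁶ = 25.000 × 3.81470 ≈ 95.367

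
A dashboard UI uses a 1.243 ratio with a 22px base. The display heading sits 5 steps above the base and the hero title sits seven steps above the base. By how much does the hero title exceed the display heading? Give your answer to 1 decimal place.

35.6px

Step 5: 22.0 × 1.243⁵ = 65.280px
Step 7: 22.0 × 1.243⁷ = 100.860px
Difference: 100.860 − 65.280 = 35.580px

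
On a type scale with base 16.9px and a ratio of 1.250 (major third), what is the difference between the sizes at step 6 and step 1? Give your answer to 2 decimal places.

43.34px

Step 1: 16.9 × 1.250 = 21.1250px
Step 6: 16.9 × 1.250⁶ = 64.4684px
Difference: 64.4684 − 21.1250 = 43.3434px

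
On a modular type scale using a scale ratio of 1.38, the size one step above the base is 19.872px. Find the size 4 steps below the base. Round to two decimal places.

3.97px

Moving from step +1 to step -4 is 5 steps down, so divide by r⁵.
19.872 ÷ 1.38⁵ = 19.872 ÷ 5.00490 ≈ 3.971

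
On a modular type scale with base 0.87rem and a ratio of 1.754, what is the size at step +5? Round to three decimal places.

14.443rem

Every step multiplies by the scale ratio.
0.87 × 1.754⁵ = 0.87 × 16.60152 ≈ 14.443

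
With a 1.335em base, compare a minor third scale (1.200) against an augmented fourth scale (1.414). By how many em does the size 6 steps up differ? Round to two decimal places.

6.68em

Minor third: 1.335 × 1.200⁶ = 3.9863em
Augmented fourth: 1.335 × 1.414⁶ = 10.6703em
Difference: 10.6703 − 3.9863 = 6.6840em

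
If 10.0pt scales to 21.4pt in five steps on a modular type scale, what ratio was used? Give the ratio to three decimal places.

1.164

The ratio satisfies 10.0 × r⁵ = 21.4, so r = (21.4 / 10.0)^(1/5).
r = 2.1400^(1/5) ≈ 1.1643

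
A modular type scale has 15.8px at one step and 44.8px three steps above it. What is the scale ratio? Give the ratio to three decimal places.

The ratio satisfies 15.8 × r³ = 44.8, so r = (44.8 / 15.8)^(1/3).
r = 2.8354^(1/3) ≈ 1.4154

1.415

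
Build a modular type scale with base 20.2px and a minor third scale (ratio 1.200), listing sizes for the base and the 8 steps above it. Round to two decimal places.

Step 0: 20.2px
Step 1: 20.2 × 1.200 = 24.24
Step 2: 20.2 × 1.200² = 29.09
Step 3: 20.2 × 1.200³ = 34.91
Step 4: 20.2 × 1.200⁴ = 41.89
Step 5: 20.2 × 1.200⁵ = 50.26
Step 6: 20.2 × 1.200⁶ = 60.32
Step 7: 20.2 × 1.200⁷ = 72.38
Step 8: 20.2 × 1.200⁸ = 86.86

20.20px, 24.24px, 29.09px, 34.91px, 41.89px, 50.26px, 60.32px, 72.38px, 86.86px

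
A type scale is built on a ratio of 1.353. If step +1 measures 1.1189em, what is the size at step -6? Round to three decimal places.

0.135em

Moving from step +1 to step -6 is 7 steps down, so divide by r⁷.
1.1189 ÷ 1.353⁷ = 1.1189 ÷ 8.30012 ≈ 0.135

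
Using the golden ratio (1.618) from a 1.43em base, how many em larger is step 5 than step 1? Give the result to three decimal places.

Step 1: 1.43 × 1.618 = 2.31374em
Step 5: 1.43 × 1.618⁵ = 15.85728em
Difference: 15.85728 − 2.31374 = 13.54354em

13.544em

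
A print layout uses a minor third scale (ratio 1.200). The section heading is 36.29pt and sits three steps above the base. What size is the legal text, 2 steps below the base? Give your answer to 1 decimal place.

14.6pt

36.29 ÷ 1.200⁵ = 36.29 ÷ 2.48832 ≈ 14.584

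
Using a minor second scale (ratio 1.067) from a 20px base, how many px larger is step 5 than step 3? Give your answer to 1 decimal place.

Step 3: 20.0 × 1.067³ = 24.295px
Step 5: 20.0 × 1.067⁵ = 27.660px
Difference: 27.660 − 24.295 = 3.365px

3.4px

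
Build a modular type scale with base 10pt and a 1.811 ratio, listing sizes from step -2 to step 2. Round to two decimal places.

3.05pt, 5.52pt, 10.00pt, 18.11pt, 32.80pt

Step -2: 10.0 ÷ 1.811² = 3.05
Step -1: 10.0 ÷ 1.811 = 5.52
Step 0: 10pt
Step 1: 10.0 × 1.811 = 18.11
Step 2: 10.0 × 1.811² = 32.80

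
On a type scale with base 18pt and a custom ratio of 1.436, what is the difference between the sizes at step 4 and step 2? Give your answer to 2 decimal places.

39.42pt

Step 2: 18.0 × 1.436² = 37.1177pt
Step 4: 18.0 × 1.436⁴ = 76.5403pt
Difference: 76.5403 − 37.1177 = 39.4226pt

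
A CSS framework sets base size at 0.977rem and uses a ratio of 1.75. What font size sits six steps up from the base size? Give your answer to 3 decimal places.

Every step multiplies by the scale ratio.
0.977 × 1.75⁶ = 0.977 × 28.72290 ≈ 28.062

28.062rem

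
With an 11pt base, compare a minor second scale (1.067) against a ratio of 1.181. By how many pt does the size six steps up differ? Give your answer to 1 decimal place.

13.6pt

Minor second: 11.0 × 1.067⁶ = 16.232pt
At 1.181: 11.0 × 1.181⁶ = 29.846pt
Difference: 29.846 − 16.232 = 13.614pt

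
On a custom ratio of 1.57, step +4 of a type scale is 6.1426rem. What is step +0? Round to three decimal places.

6.1426 ÷ 1.57⁴ = 6.1426 ÷ 6.07573 ≈ 1.011

1.011rem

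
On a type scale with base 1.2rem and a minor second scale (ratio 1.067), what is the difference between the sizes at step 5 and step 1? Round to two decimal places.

0.38rem

Step 1: 1.2 × 1.067 = 1.2804rem
Step 5: 1.2 × 1.067⁵ = 1.6596rem
Difference: 1.6596 − 1.2804 = 0.3792rem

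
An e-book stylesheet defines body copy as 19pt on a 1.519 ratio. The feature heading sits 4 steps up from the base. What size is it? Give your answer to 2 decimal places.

Every step multiplies by the scale ratio.
19.0 × 1.519⁴ = 19.0 × 5.32391 ≈ 101.15

101.15pt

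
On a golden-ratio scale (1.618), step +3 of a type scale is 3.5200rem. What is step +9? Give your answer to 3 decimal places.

3.5200 × 1.618⁶ = 3.5200 × 17.94201 ≈ 63.156

63.156rem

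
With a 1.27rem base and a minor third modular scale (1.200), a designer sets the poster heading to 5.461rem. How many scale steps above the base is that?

1.200ⁿ = 5.461 / 1.27 = 4.3000
n = ln(4.3000) / ln(1.200) = 1.4586 / 0.1823 ≈ 8.00

8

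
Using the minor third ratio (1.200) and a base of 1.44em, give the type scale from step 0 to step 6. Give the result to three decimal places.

1.440em, 1.728em, 2.074em, 2.488em, 2.986em, 3.583em, 4.300em

Step 0: 1.44em
Step 1: 1.44 × 1.200 = 1.728
Step 2: 1.44 × 1.200² = 2.074
Step 3: 1.44 × 1.200³ = 2.488
Step 4: 1.44 × 1.200⁴ = 2.986
Step 5: 1.44 × 1.200⁵ = 3.583
Step 6: 1.44 × 1.200⁶ = 4.300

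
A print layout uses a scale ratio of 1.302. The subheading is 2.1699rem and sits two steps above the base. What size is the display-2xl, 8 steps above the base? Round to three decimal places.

2.1699 × 1.302⁶ = 2.1699 × 4.87154 ≈ 10.571

10.571rem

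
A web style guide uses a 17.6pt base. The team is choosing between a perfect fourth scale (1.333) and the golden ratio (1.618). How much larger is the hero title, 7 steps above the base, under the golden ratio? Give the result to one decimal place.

379.3pt

Perfect fourth: 17.6 × 1.333⁷ = 131.621pt
Golden ratio: 17.6 × 1.618⁷ = 510.931pt
Difference: 510.931 − 131.621 = 379.310pt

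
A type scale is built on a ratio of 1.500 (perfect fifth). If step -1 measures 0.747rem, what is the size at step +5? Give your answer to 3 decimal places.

8.509rem

The gap is 5 − (-1) = 6 steps, so the factor is 1.500^6.
0.747 × 1.500⁶ = 0.747 × 11.39062 ≈ 8.509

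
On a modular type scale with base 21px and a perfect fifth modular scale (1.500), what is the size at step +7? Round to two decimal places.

21.0 × 1.500⁷ = 21.0 × 17.08594 ≈ 358.80

358.80px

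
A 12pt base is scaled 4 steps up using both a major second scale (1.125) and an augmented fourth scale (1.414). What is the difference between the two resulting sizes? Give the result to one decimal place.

Major second: 12.0 × 1.125⁴ = 19.222pt
Augmented fourth: 12.0 × 1.414⁴ = 47.971pt
Difference: 47.971 − 19.222 = 28.749pt

28.7pt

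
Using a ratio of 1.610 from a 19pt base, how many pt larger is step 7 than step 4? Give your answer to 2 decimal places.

Step 4: 19.0 × 1.610⁴ = 127.6607pt
Step 7: 19.0 × 1.610⁷ = 532.7638pt
Difference: 532.7638 − 127.6607 = 405.1031pt

405.10pt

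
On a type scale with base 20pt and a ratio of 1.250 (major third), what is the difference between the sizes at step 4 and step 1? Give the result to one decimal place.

Step 1: 20.0 × 1.250 = 25.000pt
Step 4: 20.0 × 1.250⁴ = 48.828pt
Difference: 48.828 − 25.000 = 23.828pt

23.8pt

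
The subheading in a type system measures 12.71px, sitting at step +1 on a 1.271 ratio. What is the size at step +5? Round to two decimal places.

33.17px

Moving from step +1 to step +5 is 4 steps up, so multiply by r⁴.
12.71 × 1.271⁴ = 12.71 × 2.60965 ≈ 33.169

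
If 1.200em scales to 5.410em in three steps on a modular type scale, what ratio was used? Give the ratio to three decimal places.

1.652

The ratio satisfies 1.200 × r³ = 5.410, so r = (5.410 / 1.200)^(1/3).
r = 4.5083^(1/3) ≈ 1.6520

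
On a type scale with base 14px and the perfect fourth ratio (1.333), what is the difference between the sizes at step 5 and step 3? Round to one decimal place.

25.8px

Step 3: 14.0 × 1.333³ = 33.160px
Step 5: 14.0 × 1.333⁵ = 58.922px
Difference: 58.922 − 33.160 = 25.762px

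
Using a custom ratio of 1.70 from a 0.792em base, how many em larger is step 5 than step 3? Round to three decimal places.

Step 3: 0.792 × 1.70³ = 3.89110em
Step 5: 0.792 × 1.70⁵ = 11.24527em
Difference: 11.24527 − 3.89110 = 7.35417em

7.354em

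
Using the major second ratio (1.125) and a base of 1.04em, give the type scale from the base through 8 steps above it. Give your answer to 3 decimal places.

1.040em, 1.170em, 1.316em, 1.481em, 1.666em, 1.874em, 2.108em, 2.372em, 2.668em

Step 0: 1.04em
Step 1: 1.04 × 1.125 = 1.170
Step 2: 1.04 × 1.125² = 1.316
Step 3: 1.04 × 1.125³ = 1.481
Step 4: 1.04 × 1.125⁴ = 1.666
Step 5: 1.04 × 1.125⁵ = 1.874
Step 6: 1.04 × 1.125⁶ = 2.108
Step 7: 1.04 × 1.125⁷ = 2.372
Step 8: 1.04 × 1.125⁸ = 2.668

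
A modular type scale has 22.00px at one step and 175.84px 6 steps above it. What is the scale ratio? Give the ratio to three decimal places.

1.414

r⁶ = 175.84 / 22.00, so r = (175.84/22.00)^(1/6).
r = 7.9927^(1/6) ≈ 1.4140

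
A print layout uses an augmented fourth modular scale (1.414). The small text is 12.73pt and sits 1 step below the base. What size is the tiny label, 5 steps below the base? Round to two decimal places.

12.73 ÷ 1.414⁴ = 12.73 ÷ 3.99758 ≈ 3.184

3.18pt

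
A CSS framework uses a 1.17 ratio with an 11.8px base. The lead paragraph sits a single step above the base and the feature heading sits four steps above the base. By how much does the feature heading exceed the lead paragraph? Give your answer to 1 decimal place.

Step 1: 11.8 × 1.17 = 13.806px
Step 4: 11.8 × 1.17⁴ = 22.112px
Difference: 22.112 − 13.806 = 8.306px

8.3px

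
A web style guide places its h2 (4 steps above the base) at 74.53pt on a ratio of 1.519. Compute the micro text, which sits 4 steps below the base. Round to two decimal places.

2.63pt

The gap is -4 − (4) = -8 steps, so the factor is 1.519^-8.
74.53 ÷ 1.519⁸ = 74.53 ÷ 28.34407 ≈ 2.629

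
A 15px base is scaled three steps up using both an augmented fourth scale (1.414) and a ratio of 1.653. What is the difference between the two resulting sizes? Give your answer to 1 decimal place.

25.3px

Augmented fourth: 15.0 × 1.414³ = 42.407px
At 1.653: 15.0 × 1.653³ = 67.750px
Difference: 67.750 − 42.407 = 25.343px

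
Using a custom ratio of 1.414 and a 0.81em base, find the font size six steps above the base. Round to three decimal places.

6.474em

A modular type scale is a geometric sequence: sizeₙ = base × rⁿ.
0.81 × 1.414⁶ = 0.81 × 7.99275 ≈ 6.474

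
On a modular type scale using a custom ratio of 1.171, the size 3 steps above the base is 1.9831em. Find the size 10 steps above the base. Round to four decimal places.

Moving from step +3 to step +10 is 7 steps up, so multiply by r⁷.
1.9831 × 1.171⁷ = 1.9831 × 3.01924 ≈ 5.9875

5.9875em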